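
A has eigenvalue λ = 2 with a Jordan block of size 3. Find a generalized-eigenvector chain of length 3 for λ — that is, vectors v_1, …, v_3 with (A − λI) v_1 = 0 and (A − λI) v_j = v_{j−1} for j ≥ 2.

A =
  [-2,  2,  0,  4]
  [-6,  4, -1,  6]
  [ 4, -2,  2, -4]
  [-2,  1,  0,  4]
A Jordan chain for λ = 2 of length 3:
v_1 = (-4, -4, 4, -2)ᵀ
v_2 = (-4, -6, 4, -2)ᵀ
v_3 = (1, 0, 0, 0)ᵀ

Let N = A − (2)·I. We want v_3 with N^3 v_3 = 0 but N^2 v_3 ≠ 0; then v_{j-1} := N · v_j for j = 3, …, 2.

Pick v_3 = (1, 0, 0, 0)ᵀ.
Then v_2 = N · v_3 = (-4, -6, 4, -2)ᵀ.
Then v_1 = N · v_2 = (-4, -4, 4, -2)ᵀ.

Sanity check: (A − (2)·I) v_1 = (0, 0, 0, 0)ᵀ = 0. ✓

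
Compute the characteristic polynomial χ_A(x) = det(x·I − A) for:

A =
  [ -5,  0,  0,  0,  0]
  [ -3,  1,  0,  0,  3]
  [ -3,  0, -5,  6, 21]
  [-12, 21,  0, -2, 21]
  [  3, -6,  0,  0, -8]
x^5 + 19*x^4 + 139*x^3 + 485*x^2 + 800*x + 500

Expanding det(x·I − A) (e.g. by cofactor expansion or by noting that A is similar to its Jordan form J, which has the same characteristic polynomial as A) gives
  χ_A(x) = x^5 + 19*x^4 + 139*x^3 + 485*x^2 + 800*x + 500
which factors as (x + 2)^2*(x + 5)^3. The eigenvalues (with algebraic multiplicities) are λ = -5 with multiplicity 3, λ = -2 with multiplicity 2.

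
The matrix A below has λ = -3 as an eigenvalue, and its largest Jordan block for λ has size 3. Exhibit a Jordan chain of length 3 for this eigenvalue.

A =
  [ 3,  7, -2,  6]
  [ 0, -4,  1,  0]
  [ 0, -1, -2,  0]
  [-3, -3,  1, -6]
A Jordan chain for λ = -3 of length 3:
v_1 = (-1, 0, 0, 1)ᵀ
v_2 = (-1, 1, 1, 0)ᵀ
v_3 = (1, -1, 0, 0)ᵀ

Let N = A − (-3)·I. We want v_3 with N^3 v_3 = 0 but N^2 v_3 ≠ 0; then v_{j-1} := N · v_j for j = 3, …, 2.

Pick v_3 = (1, -1, 0, 0)ᵀ.
Then v_2 = N · v_3 = (-1, 1, 1, 0)ᵀ.
Then v_1 = N · v_2 = (-1, 0, 0, 1)ᵀ.

Sanity check: (A − (-3)·I) v_1 = (0, 0, 0, 0)ᵀ = 0. ✓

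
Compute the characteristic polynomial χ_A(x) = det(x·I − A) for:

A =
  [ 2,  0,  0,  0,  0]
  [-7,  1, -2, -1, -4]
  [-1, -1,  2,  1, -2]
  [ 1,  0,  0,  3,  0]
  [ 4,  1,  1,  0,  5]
x^5 - 13*x^4 + 67*x^3 - 171*x^2 + 216*x - 108

Expanding det(x·I − A) (e.g. by cofactor expansion or by noting that A is similar to its Jordan form J, which has the same characteristic polynomial as A) gives
  χ_A(x) = x^5 - 13*x^4 + 67*x^3 - 171*x^2 + 216*x - 108
which factors as (x - 3)^3*(x - 2)^2. The eigenvalues (with algebraic multiplicities) are λ = 2 with multiplicity 2, λ = 3 with multiplicity 3.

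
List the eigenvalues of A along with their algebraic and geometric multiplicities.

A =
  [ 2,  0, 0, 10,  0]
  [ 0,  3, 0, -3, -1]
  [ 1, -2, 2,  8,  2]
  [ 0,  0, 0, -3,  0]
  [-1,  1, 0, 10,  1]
λ = -3: alg = 1, geom = 1; λ = 2: alg = 4, geom = 2

Step 1 — factor the characteristic polynomial to read off the algebraic multiplicities:
  χ_A(x) = (x - 2)^4*(x + 3)

Step 2 — compute geometric multiplicities via the rank-nullity identity g(λ) = n − rank(A − λI):
  rank(A − (-3)·I) = 4, so dim ker(A − (-3)·I) = n − 4 = 1
  rank(A − (2)·I) = 3, so dim ker(A − (2)·I) = n − 3 = 2

Summary:
  λ = -3: algebraic multiplicity = 1, geometric multiplicity = 1
  λ = 2: algebraic multiplicity = 4, geometric multiplicity = 2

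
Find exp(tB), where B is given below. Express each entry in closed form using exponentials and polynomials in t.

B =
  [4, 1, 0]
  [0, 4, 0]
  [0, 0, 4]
e^{tB} =
  [exp(4*t), t*exp(4*t), 0]
  [0, exp(4*t), 0]
  [0, 0, exp(4*t)]

Strategy: write B = P · J · P⁻¹ where J is a Jordan canonical form, so e^{tB} = P · e^{tJ} · P⁻¹, and e^{tJ} can be computed block-by-block.

B has Jordan form
J =
  [4, 1, 0]
  [0, 4, 0]
  [0, 0, 4]
(up to reordering of blocks).

Per-block formulas:
  For a 2×2 Jordan block J_2(4): exp(t · J_2(4)) = e^(4t)·(I + t·N), where N is the 2×2 nilpotent shift.
  For a 1×1 block at λ = 4: exp(t · [4]) = [e^(4t)].

After assembling e^{tJ} and conjugating by P, we get:

e^{tB} =
  [exp(4*t), t*exp(4*t), 0]
  [0, exp(4*t), 0]
  [0, 0, exp(4*t)]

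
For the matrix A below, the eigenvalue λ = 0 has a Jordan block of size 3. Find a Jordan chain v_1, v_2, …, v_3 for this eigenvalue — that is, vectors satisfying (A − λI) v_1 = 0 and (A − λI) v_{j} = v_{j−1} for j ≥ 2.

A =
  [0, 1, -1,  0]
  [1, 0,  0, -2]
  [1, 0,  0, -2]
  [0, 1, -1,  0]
A Jordan chain for λ = 0 of length 3:
v_1 = (0, -1, -1, 0)ᵀ
v_2 = (1, 0, 0, 1)ᵀ
v_3 = (0, 1, 0, 0)ᵀ

Let N = A − (0)·I. We want v_3 with N^3 v_3 = 0 but N^2 v_3 ≠ 0; then v_{j-1} := N · v_j for j = 3, …, 2.

Pick v_3 = (0, 1, 0, 0)ᵀ.
Then v_2 = N · v_3 = (1, 0, 0, 1)ᵀ.
Then v_1 = N · v_2 = (0, -1, -1, 0)ᵀ.

Sanity check: (A − (0)·I) v_1 = (0, 0, 0, 0)ᵀ = 0. ✓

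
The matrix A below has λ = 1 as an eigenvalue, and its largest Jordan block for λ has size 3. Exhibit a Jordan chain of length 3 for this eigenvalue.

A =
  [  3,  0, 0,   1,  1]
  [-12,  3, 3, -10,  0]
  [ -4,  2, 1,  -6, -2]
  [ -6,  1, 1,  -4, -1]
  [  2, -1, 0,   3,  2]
A Jordan chain for λ = 1 of length 3:
v_1 = (1, -4, 0, -2, 0)ᵀ
v_2 = (0, 3, 0, 1, 0)ᵀ
v_3 = (0, 0, 1, 0, 0)ᵀ

Let N = A − (1)·I. We want v_3 with N^3 v_3 = 0 but N^2 v_3 ≠ 0; then v_{j-1} := N · v_j for j = 3, …, 2.

Pick v_3 = (0, 0, 1, 0, 0)ᵀ.
Then v_2 = N · v_3 = (0, 3, 0, 1, 0)ᵀ.
Then v_1 = N · v_2 = (1, -4, 0, -2, 0)ᵀ.

Sanity check: (A − (1)·I) v_1 = (0, 0, 0, 0, 0)ᵀ = 0. ✓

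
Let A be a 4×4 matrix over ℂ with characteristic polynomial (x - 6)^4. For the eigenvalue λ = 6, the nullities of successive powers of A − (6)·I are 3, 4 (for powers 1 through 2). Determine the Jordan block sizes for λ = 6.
Block sizes for λ = 6: [2, 1, 1]

From the dimensions of kernels of powers, the number of Jordan blocks of size at least j is d_j − d_{j−1} where d_j = dim ker(N^j) (with d_0 = 0). Computing the differences gives [3, 1].
The number of blocks of size exactly k is (#blocks of size ≥ k) − (#blocks of size ≥ k + 1), so the partition is: 2 block(s) of size 1, 1 block(s) of size 2.
In nonincreasing order the block sizes are [2, 1, 1].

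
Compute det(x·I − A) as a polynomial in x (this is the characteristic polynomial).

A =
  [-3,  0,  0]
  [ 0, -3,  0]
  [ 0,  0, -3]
x^3 + 9*x^2 + 27*x + 27

Expanding det(x·I − A) (e.g. by cofactor expansion or by noting that A is similar to its Jordan form J, which has the same characteristic polynomial as A) gives
  χ_A(x) = x^3 + 9*x^2 + 27*x + 27
which factors as (x + 3)^3. The eigenvalues (with algebraic multiplicities) are λ = -3 with multiplicity 3.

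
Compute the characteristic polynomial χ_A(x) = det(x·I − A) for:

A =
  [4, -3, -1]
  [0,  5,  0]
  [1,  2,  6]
x^3 - 15*x^2 + 75*x - 125

Expanding det(x·I − A) (e.g. by cofactor expansion or by noting that A is similar to its Jordan form J, which has the same characteristic polynomial as A) gives
  χ_A(x) = x^3 - 15*x^2 + 75*x - 125
which factors as (x - 5)^3. The eigenvalues (with algebraic multiplicities) are λ = 5 with multiplicity 3.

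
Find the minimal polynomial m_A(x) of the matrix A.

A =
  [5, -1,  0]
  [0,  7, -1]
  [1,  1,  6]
x^3 - 18*x^2 + 108*x - 216

The characteristic polynomial is χ_A(x) = (x - 6)^3, so the eigenvalues are known. The minimal polynomial is
  m_A(x) = Π_λ (x − λ)^{k_λ}
where k_λ is the size of the *largest* Jordan block for λ (equivalently, the smallest k with (A − λI)^k v = 0 for every generalised eigenvector v of λ).

  λ = 6: largest Jordan block has size 3, contributing (x − 6)^3

So m_A(x) = (x - 6)^3 = x^3 - 18*x^2 + 108*x - 216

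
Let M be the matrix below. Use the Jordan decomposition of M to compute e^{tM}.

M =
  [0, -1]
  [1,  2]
e^{tM} =
  [-t*exp(t) + exp(t), -t*exp(t)]
  [t*exp(t), t*exp(t) + exp(t)]

Strategy: write M = P · J · P⁻¹ where J is a Jordan canonical form, so e^{tM} = P · e^{tJ} · P⁻¹, and e^{tJ} can be computed block-by-block.

M has Jordan form
J =
  [1, 1]
  [0, 1]
(up to reordering of blocks).

Per-block formulas:
  For a 2×2 Jordan block J_2(1): exp(t · J_2(1)) = e^(1t)·(I + t·N), where N is the 2×2 nilpotent shift.

After assembling e^{tJ} and conjugating by P, we get:

e^{tM} =
  [-t*exp(t) + exp(t), -t*exp(t)]
  [t*exp(t), t*exp(t) + exp(t)]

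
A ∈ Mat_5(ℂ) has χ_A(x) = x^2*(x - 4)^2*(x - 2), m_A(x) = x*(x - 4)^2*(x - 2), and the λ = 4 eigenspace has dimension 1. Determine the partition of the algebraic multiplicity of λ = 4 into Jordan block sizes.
Block sizes for λ = 4: [2]

Step 1 — from the characteristic polynomial, algebraic multiplicity of λ = 4 is 2. From dim ker(A − (4)·I) = 1, there are exactly 1 Jordan blocks for λ = 4.
Step 2 — from the minimal polynomial, the factor (x − 4)^2 tells us the largest block for λ = 4 has size 2.
Step 3 — with total size 2, 1 blocks, and largest block 2, the block sizes (in nonincreasing order) are [2].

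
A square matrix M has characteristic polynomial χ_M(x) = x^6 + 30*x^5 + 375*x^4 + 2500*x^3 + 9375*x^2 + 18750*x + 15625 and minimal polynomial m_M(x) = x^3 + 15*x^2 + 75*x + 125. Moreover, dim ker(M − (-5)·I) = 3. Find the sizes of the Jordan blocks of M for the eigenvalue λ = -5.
Block sizes for λ = -5: [3, 2, 1]

Step 1 — from the characteristic polynomial, algebraic multiplicity of λ = -5 is 6. From dim ker(M − (-5)·I) = 3, there are exactly 3 Jordan blocks for λ = -5.
Step 2 — from the minimal polynomial, the factor (x + 5)^3 tells us the largest block for λ = -5 has size 3.
Step 3 — with total size 6, 3 blocks, and largest block 3, the block sizes (in nonincreasing order) are [3, 2, 1].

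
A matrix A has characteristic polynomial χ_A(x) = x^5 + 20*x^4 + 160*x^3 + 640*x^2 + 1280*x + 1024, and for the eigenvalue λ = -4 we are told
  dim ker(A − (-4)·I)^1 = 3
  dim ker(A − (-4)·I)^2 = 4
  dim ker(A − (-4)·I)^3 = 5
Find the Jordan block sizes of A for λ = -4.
Block sizes for λ = -4: [3, 1, 1]

From the dimensions of kernels of powers, the number of Jordan blocks of size at least j is d_j − d_{j−1} where d_j = dim ker(N^j) (with d_0 = 0). Computing the differences gives [3, 1, 1].
The number of blocks of size exactly k is (#blocks of size ≥ k) − (#blocks of size ≥ k + 1), so the partition is: 2 block(s) of size 1, 1 block(s) of size 3.
In nonincreasing order the block sizes are [3, 1, 1].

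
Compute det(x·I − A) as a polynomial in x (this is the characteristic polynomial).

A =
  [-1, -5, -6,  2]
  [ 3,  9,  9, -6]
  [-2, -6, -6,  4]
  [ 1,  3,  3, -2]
x^4

Expanding det(x·I − A) (e.g. by cofactor expansion or by noting that A is similar to its Jordan form J, which has the same characteristic polynomial as A) gives
  χ_A(x) = x^4
which factors as x^4. The eigenvalues (with algebraic multiplicities) are λ = 0 with multiplicity 4.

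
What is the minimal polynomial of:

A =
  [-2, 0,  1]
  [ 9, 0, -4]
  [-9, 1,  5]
x^3 - 3*x^2 + 3*x - 1

The characteristic polynomial is χ_A(x) = (x - 1)^3, so the eigenvalues are known. The minimal polynomial is
  m_A(x) = Π_λ (x − λ)^{k_λ}
where k_λ is the size of the *largest* Jordan block for λ (equivalently, the smallest k with (A − λI)^k v = 0 for every generalised eigenvector v of λ).

  λ = 1: largest Jordan block has size 3, contributing (x − 1)^3

So m_A(x) = (x - 1)^3 = x^3 - 3*x^2 + 3*x - 1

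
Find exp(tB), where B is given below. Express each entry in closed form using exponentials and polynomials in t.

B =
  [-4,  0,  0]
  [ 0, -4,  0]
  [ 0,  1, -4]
e^{tB} =
  [exp(-4*t), 0, 0]
  [0, exp(-4*t), 0]
  [0, t*exp(-4*t), exp(-4*t)]

Strategy: write B = P · J · P⁻¹ where J is a Jordan canonical form, so e^{tB} = P · e^{tJ} · P⁻¹, and e^{tJ} can be computed block-by-block.

B has Jordan form
J =
  [-4,  1,  0]
  [ 0, -4,  0]
  [ 0,  0, -4]
(up to reordering of blocks).

Per-block formulas:
  For a 1×1 block at λ = -4: exp(t · [-4]) = [e^(-4t)].
  For a 2×2 Jordan block J_2(-4): exp(t · J_2(-4)) = e^(-4t)·(I + t·N), where N is the 2×2 nilpotent shift.

After assembling e^{tJ} and conjugating by P, we get:

e^{tB} =
  [exp(-4*t), 0, 0]
  [0, exp(-4*t), 0]
  [0, t*exp(-4*t), exp(-4*t)]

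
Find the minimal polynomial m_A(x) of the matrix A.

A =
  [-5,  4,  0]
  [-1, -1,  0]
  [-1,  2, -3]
x^2 + 6*x + 9

The characteristic polynomial is χ_A(x) = (x + 3)^3, so the eigenvalues are known. The minimal polynomial is
  m_A(x) = Π_λ (x − λ)^{k_λ}
where k_λ is the size of the *largest* Jordan block for λ (equivalently, the smallest k with (A − λI)^k v = 0 for every generalised eigenvector v of λ).

  λ = -3: largest Jordan block has size 2, contributing (x + 3)^2

So m_A(x) = (x + 3)^2 = x^2 + 6*x + 9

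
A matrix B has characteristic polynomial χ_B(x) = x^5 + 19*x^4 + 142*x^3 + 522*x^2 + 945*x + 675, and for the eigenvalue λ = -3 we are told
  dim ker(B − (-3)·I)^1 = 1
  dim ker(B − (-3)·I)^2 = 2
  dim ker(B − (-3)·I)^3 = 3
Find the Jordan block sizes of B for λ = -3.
Block sizes for λ = -3: [3]

From the dimensions of kernels of powers, the number of Jordan blocks of size at least j is d_j − d_{j−1} where d_j = dim ker(N^j) (with d_0 = 0). Computing the differences gives [1, 1, 1].
The number of blocks of size exactly k is (#blocks of size ≥ k) − (#blocks of size ≥ k + 1), so the partition is: 1 block(s) of size 3.
In nonincreasing order the block sizes are [3].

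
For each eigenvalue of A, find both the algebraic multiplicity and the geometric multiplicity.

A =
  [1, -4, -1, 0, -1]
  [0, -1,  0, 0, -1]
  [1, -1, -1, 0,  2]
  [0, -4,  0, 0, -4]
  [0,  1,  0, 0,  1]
λ = 0: alg = 5, geom = 3

Step 1 — factor the characteristic polynomial to read off the algebraic multiplicities:
  χ_A(x) = x^5

Step 2 — compute geometric multiplicities via the rank-nullity identity g(λ) = n − rank(A − λI):
  rank(A − (0)·I) = 2, so dim ker(A − (0)·I) = n − 2 = 3

Summary:
  λ = 0: algebraic multiplicity = 5, geometric multiplicity = 3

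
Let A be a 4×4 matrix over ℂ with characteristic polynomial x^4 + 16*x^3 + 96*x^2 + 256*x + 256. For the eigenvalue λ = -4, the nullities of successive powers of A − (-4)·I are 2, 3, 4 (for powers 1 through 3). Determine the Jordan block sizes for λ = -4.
Block sizes for λ = -4: [3, 1]

From the dimensions of kernels of powers, the number of Jordan blocks of size at least j is d_j − d_{j−1} where d_j = dim ker(N^j) (with d_0 = 0). Computing the differences gives [2, 1, 1].
The number of blocks of size exactly k is (#blocks of size ≥ k) − (#blocks of size ≥ k + 1), so the partition is: 1 block(s) of size 1, 1 block(s) of size 3.
In nonincreasing order the block sizes are [3, 1].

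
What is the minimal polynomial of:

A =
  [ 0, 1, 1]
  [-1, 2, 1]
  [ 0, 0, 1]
x^2 - 2*x + 1

The characteristic polynomial is χ_A(x) = (x - 1)^3, so the eigenvalues are known. The minimal polynomial is
  m_A(x) = Π_λ (x − λ)^{k_λ}
where k_λ is the size of the *largest* Jordan block for λ (equivalently, the smallest k with (A − λI)^k v = 0 for every generalised eigenvector v of λ).

  λ = 1: largest Jordan block has size 2, contributing (x − 1)^2

So m_A(x) = (x - 1)^2 = x^2 - 2*x + 1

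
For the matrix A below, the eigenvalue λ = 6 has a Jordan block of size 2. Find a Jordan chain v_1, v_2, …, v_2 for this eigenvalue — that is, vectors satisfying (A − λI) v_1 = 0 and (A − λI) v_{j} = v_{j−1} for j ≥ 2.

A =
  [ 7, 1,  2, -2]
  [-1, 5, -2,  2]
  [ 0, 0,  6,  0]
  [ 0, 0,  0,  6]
A Jordan chain for λ = 6 of length 2:
v_1 = (1, -1, 0, 0)ᵀ
v_2 = (1, 0, 0, 0)ᵀ

Let N = A − (6)·I. We want v_2 with N^2 v_2 = 0 but N^1 v_2 ≠ 0; then v_{j-1} := N · v_j for j = 2, …, 2.

Pick v_2 = (1, 0, 0, 0)ᵀ.
Then v_1 = N · v_2 = (1, -1, 0, 0)ᵀ.

Sanity check: (A − (6)·I) v_1 = (0, 0, 0, 0)ᵀ = 0. ✓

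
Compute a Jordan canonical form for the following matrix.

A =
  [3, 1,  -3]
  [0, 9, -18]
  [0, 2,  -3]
J_2(3) ⊕ J_1(3)

The characteristic polynomial is
  det(x·I − A) = x^3 - 9*x^2 + 27*x - 27 = (x - 3)^3

Eigenvalues and multiplicities (the geometric multiplicity of λ is n − rank(A − λI), which equals the number of Jordan blocks for λ):
  λ = 3: algebraic multiplicity = 3, geometric multiplicity = 2

Determining the block sizes for each eigenvalue:
  λ = 3: 2 blocks summing to 3 forces exactly one block of size 2 and the rest size 1 → block sizes [2, 1]

Assembling the blocks gives a Jordan form
J =
  [3, 1, 0]
  [0, 3, 0]
  [0, 0, 3]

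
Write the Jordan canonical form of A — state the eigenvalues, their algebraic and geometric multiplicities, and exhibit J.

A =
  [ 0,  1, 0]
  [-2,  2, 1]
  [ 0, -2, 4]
J_3(2)

The characteristic polynomial is
  det(x·I − A) = x^3 - 6*x^2 + 12*x - 8 = (x - 2)^3

Eigenvalues and multiplicities (the geometric multiplicity of λ is n − rank(A − λI), which equals the number of Jordan blocks for λ):
  λ = 2: algebraic multiplicity = 3, geometric multiplicity = 1

Determining the block sizes for each eigenvalue:
  λ = 2: one block (gm = 1), so the single block has size am = 3 → block sizes [3]

Assembling the blocks gives a Jordan form
J =
  [2, 1, 0]
  [0, 2, 1]
  [0, 0, 2]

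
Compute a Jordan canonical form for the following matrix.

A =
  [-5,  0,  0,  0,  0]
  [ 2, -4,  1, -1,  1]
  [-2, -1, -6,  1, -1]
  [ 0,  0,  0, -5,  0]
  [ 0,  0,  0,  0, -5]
J_2(-5) ⊕ J_1(-5) ⊕ J_1(-5) ⊕ J_1(-5)

The characteristic polynomial is
  det(x·I − A) = x^5 + 25*x^4 + 250*x^3 + 1250*x^2 + 3125*x + 3125 = (x + 5)^5

Eigenvalues and multiplicities (the geometric multiplicity of λ is n − rank(A − λI), which equals the number of Jordan blocks for λ):
  λ = -5: algebraic multiplicity = 5, geometric multiplicity = 4

Determining the block sizes for each eigenvalue:
  λ = -5: 4 blocks summing to 5 forces exactly one block of size 2 and the rest size 1 → block sizes [2, 1, 1, 1]

Assembling the blocks gives a Jordan form
J =
  [-5,  1,  0,  0,  0]
  [ 0, -5,  0,  0,  0]
  [ 0,  0, -5,  0,  0]
  [ 0,  0,  0, -5,  0]
  [ 0,  0,  0,  0, -5]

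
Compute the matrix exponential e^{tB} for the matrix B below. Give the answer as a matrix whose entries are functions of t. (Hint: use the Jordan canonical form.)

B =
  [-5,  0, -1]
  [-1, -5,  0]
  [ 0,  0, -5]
e^{tB} =
  [exp(-5*t), 0, -t*exp(-5*t)]
  [-t*exp(-5*t), exp(-5*t), t^2*exp(-5*t)/2]
  [0, 0, exp(-5*t)]

Strategy: write B = P · J · P⁻¹ where J is a Jordan canonical form, so e^{tB} = P · e^{tJ} · P⁻¹, and e^{tJ} can be computed block-by-block.

B has Jordan form
J =
  [-5,  1,  0]
  [ 0, -5,  1]
  [ 0,  0, -5]
(up to reordering of blocks).

Per-block formulas:
  For a 3×3 Jordan block J_3(-5): exp(t · J_3(-5)) = e^(-5t)·(I + t·N + (t^2/2)·N^2), where N is the 3×3 nilpotent shift.

After assembling e^{tJ} and conjugating by P, we get:

e^{tB} =
  [exp(-5*t), 0, -t*exp(-5*t)]
  [-t*exp(-5*t), exp(-5*t), t^2*exp(-5*t)/2]
  [0, 0, exp(-5*t)]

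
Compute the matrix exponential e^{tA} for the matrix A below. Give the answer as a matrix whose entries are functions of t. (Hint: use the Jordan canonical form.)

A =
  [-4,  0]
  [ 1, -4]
e^{tA} =
  [exp(-4*t), 0]
  [t*exp(-4*t), exp(-4*t)]

Strategy: write A = P · J · P⁻¹ where J is a Jordan canonical form, so e^{tA} = P · e^{tJ} · P⁻¹, and e^{tJ} can be computed block-by-block.

A has Jordan form
J =
  [-4,  1]
  [ 0, -4]
(up to reordering of blocks).

Per-block formulas:
  For a 2×2 Jordan block J_2(-4): exp(t · J_2(-4)) = e^(-4t)·(I + t·N), where N is the 2×2 nilpotent shift.

After assembling e^{tJ} and conjugating by P, we get:

e^{tA} =
  [exp(-4*t), 0]
  [t*exp(-4*t), exp(-4*t)]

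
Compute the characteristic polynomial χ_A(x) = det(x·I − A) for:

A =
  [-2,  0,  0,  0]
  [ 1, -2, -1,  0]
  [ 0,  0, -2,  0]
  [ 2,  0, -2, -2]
x^4 + 8*x^3 + 24*x^2 + 32*x + 16

Expanding det(x·I − A) (e.g. by cofactor expansion or by noting that A is similar to its Jordan form J, which has the same characteristic polynomial as A) gives
  χ_A(x) = x^4 + 8*x^3 + 24*x^2 + 32*x + 16
which factors as (x + 2)^4. The eigenvalues (with algebraic multiplicities) are λ = -2 with multiplicity 4.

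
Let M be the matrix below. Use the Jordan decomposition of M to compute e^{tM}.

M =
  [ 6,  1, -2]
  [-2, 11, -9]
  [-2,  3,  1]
e^{tM} =
  [t^2*exp(6*t) + exp(6*t), -t^2*exp(6*t)/2 + t*exp(6*t), t^2*exp(6*t)/2 - 2*t*exp(6*t)]
  [4*t^2*exp(6*t) - 2*t*exp(6*t), -2*t^2*exp(6*t) + 5*t*exp(6*t) + exp(6*t), 2*t^2*exp(6*t) - 9*t*exp(6*t)]
  [2*t^2*exp(6*t) - 2*t*exp(6*t), -t^2*exp(6*t) + 3*t*exp(6*t), t^2*exp(6*t) - 5*t*exp(6*t) + exp(6*t)]

Strategy: write M = P · J · P⁻¹ where J is a Jordan canonical form, so e^{tM} = P · e^{tJ} · P⁻¹, and e^{tJ} can be computed block-by-block.

M has Jordan form
J =
  [6, 1, 0]
  [0, 6, 1]
  [0, 0, 6]
(up to reordering of blocks).

Per-block formulas:
  For a 3×3 Jordan block J_3(6): exp(t · J_3(6)) = e^(6t)·(I + t·N + (t^2/2)·N^2), where N is the 3×3 nilpotent shift.

After assembling e^{tJ} and conjugating by P, we get:

e^{tM} =
  [t^2*exp(6*t) + exp(6*t), -t^2*exp(6*t)/2 + t*exp(6*t), t^2*exp(6*t)/2 - 2*t*exp(6*t)]
  [4*t^2*exp(6*t) - 2*t*exp(6*t), -2*t^2*exp(6*t) + 5*t*exp(6*t) + exp(6*t), 2*t^2*exp(6*t) - 9*t*exp(6*t)]
  [2*t^2*exp(6*t) - 2*t*exp(6*t), -t^2*exp(6*t) + 3*t*exp(6*t), t^2*exp(6*t) - 5*t*exp(6*t) + exp(6*t)]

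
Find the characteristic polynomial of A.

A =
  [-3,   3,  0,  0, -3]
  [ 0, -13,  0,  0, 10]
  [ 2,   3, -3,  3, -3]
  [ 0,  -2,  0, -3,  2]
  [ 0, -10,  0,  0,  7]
x^5 + 15*x^4 + 90*x^3 + 270*x^2 + 405*x + 243

Expanding det(x·I − A) (e.g. by cofactor expansion or by noting that A is similar to its Jordan form J, which has the same characteristic polynomial as A) gives
  χ_A(x) = x^5 + 15*x^4 + 90*x^3 + 270*x^2 + 405*x + 243
which factors as (x + 3)^5. The eigenvalues (with algebraic multiplicities) are λ = -3 with multiplicity 5.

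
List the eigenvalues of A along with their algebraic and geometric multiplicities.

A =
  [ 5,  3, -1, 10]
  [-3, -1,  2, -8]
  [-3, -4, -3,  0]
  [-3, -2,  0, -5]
λ = -1: alg = 4, geom = 2

Step 1 — factor the characteristic polynomial to read off the algebraic multiplicities:
  χ_A(x) = (x + 1)^4

Step 2 — compute geometric multiplicities via the rank-nullity identity g(λ) = n − rank(A − λI):
  rank(A − (-1)·I) = 2, so dim ker(A − (-1)·I) = n − 2 = 2

Summary:
  λ = -1: algebraic multiplicity = 4, geometric multiplicity = 2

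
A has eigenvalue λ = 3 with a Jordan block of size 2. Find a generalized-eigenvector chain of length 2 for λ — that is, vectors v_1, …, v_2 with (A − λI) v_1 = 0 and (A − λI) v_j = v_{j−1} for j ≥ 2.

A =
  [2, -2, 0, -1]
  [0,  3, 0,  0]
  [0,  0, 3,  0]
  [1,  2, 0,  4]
A Jordan chain for λ = 3 of length 2:
v_1 = (-1, 0, 0, 1)ᵀ
v_2 = (1, 0, 0, 0)ᵀ

Let N = A − (3)·I. We want v_2 with N^2 v_2 = 0 but N^1 v_2 ≠ 0; then v_{j-1} := N · v_j for j = 2, …, 2.

Pick v_2 = (1, 0, 0, 0)ᵀ.
Then v_1 = N · v_2 = (-1, 0, 0, 1)ᵀ.

Sanity check: (A − (3)·I) v_1 = (0, 0, 0, 0)ᵀ = 0. ✓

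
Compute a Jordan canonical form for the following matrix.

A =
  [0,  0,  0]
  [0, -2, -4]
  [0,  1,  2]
J_2(0) ⊕ J_1(0)

The characteristic polynomial is
  det(x·I − A) = x^3

Eigenvalues and multiplicities (the geometric multiplicity of λ is n − rank(A − λI), which equals the number of Jordan blocks for λ):
  λ = 0: algebraic multiplicity = 3, geometric multiplicity = 2

Determining the block sizes for each eigenvalue:
  λ = 0: 2 blocks summing to 3 forces exactly one block of size 2 and the rest size 1 → block sizes [2, 1]

Assembling the blocks gives a Jordan form
J =
  [0, 1, 0]
  [0, 0, 0]
  [0, 0, 0]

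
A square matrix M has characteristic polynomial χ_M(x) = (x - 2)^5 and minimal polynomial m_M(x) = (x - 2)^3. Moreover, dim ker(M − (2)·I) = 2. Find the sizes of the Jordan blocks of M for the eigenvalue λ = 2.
Block sizes for λ = 2: [3, 2]

Step 1 — from the characteristic polynomial, algebraic multiplicity of λ = 2 is 5. From dim ker(M − (2)·I) = 2, there are exactly 2 Jordan blocks for λ = 2.
Step 2 — from the minimal polynomial, the factor (x − 2)^3 tells us the largest block for λ = 2 has size 3.
Step 3 — with total size 5, 2 blocks, and largest block 3, the block sizes (in nonincreasing order) are [3, 2].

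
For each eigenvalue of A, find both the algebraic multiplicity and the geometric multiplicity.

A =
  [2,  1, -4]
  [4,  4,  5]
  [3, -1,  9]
λ = 5: alg = 3, geom = 1

Step 1 — factor the characteristic polynomial to read off the algebraic multiplicities:
  χ_A(x) = (x - 5)^3

Step 2 — compute geometric multiplicities via the rank-nullity identity g(λ) = n − rank(A − λI):
  rank(A − (5)·I) = 2, so dim ker(A − (5)·I) = n − 2 = 1

Summary:
  λ = 5: algebraic multiplicity = 3, geometric multiplicity = 1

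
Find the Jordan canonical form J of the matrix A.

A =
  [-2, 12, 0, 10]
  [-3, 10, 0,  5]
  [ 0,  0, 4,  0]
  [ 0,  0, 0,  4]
J_2(4) ⊕ J_1(4) ⊕ J_1(4)

The characteristic polynomial is
  det(x·I − A) = x^4 - 16*x^3 + 96*x^2 - 256*x + 256 = (x - 4)^4

Eigenvalues and multiplicities (the geometric multiplicity of λ is n − rank(A − λI), which equals the number of Jordan blocks for λ):
  λ = 4: algebraic multiplicity = 4, geometric multiplicity = 3

Determining the block sizes for each eigenvalue:
  λ = 4: 3 blocks summing to 4 forces exactly one block of size 2 and the rest size 1 → block sizes [2, 1, 1]

Assembling the blocks gives a Jordan form
J =
  [4, 1, 0, 0]
  [0, 4, 0, 0]
  [0, 0, 4, 0]
  [0, 0, 0, 4]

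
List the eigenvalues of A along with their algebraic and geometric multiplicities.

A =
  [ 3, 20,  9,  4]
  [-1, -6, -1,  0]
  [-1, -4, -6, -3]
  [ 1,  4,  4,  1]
λ = -2: alg = 4, geom = 2

Step 1 — factor the characteristic polynomial to read off the algebraic multiplicities:
  χ_A(x) = (x + 2)^4

Step 2 — compute geometric multiplicities via the rank-nullity identity g(λ) = n − rank(A − λI):
  rank(A − (-2)·I) = 2, so dim ker(A − (-2)·I) = n − 2 = 2

Summary:
  λ = -2: algebraic multiplicity = 4, geometric multiplicity = 2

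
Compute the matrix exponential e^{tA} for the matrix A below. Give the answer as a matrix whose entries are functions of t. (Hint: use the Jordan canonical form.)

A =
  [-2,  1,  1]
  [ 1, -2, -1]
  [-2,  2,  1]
e^{tA} =
  [-t*exp(-t) + exp(-t), t*exp(-t), t*exp(-t)]
  [t*exp(-t), -t*exp(-t) + exp(-t), -t*exp(-t)]
  [-2*t*exp(-t), 2*t*exp(-t), 2*t*exp(-t) + exp(-t)]

Strategy: write A = P · J · P⁻¹ where J is a Jordan canonical form, so e^{tA} = P · e^{tJ} · P⁻¹, and e^{tJ} can be computed block-by-block.

A has Jordan form
J =
  [-1,  1,  0]
  [ 0, -1,  0]
  [ 0,  0, -1]
(up to reordering of blocks).

Per-block formulas:
  For a 2×2 Jordan block J_2(-1): exp(t · J_2(-1)) = e^(-1t)·(I + t·N), where N is the 2×2 nilpotent shift.
  For a 1×1 block at λ = -1: exp(t · [-1]) = [e^(-1t)].

After assembling e^{tJ} and conjugating by P, we get:

e^{tA} =
  [-t*exp(-t) + exp(-t), t*exp(-t), t*exp(-t)]
  [t*exp(-t), -t*exp(-t) + exp(-t), -t*exp(-t)]
  [-2*t*exp(-t), 2*t*exp(-t), 2*t*exp(-t) + exp(-t)]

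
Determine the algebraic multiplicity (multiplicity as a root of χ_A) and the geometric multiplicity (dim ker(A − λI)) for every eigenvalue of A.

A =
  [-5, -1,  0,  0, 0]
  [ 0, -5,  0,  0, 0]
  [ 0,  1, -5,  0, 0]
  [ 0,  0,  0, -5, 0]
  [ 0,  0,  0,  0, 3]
λ = -5: alg = 4, geom = 3; λ = 3: alg = 1, geom = 1

Step 1 — factor the characteristic polynomial to read off the algebraic multiplicities:
  χ_A(x) = (x - 3)*(x + 5)^4

Step 2 — compute geometric multiplicities via the rank-nullity identity g(λ) = n − rank(A − λI):
  rank(A − (-5)·I) = 2, so dim ker(A − (-5)·I) = n − 2 = 3
  rank(A − (3)·I) = 4, so dim ker(A − (3)·I) = n − 4 = 1

Summary:
  λ = -5: algebraic multiplicity = 4, geometric multiplicity = 3
  λ = 3: algebraic multiplicity = 1, geometric multiplicity = 1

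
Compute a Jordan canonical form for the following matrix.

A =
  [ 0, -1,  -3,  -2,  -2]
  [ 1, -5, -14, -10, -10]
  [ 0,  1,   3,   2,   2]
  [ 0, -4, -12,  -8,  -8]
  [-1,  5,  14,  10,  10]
J_3(0) ⊕ J_1(0) ⊕ J_1(0)

The characteristic polynomial is
  det(x·I − A) = x^5

Eigenvalues and multiplicities (the geometric multiplicity of λ is n − rank(A − λI), which equals the number of Jordan blocks for λ):
  λ = 0: algebraic multiplicity = 5, geometric multiplicity = 3

Determining the block sizes for each eigenvalue:
  λ = 0: with am = 5 and gm = 3, the partition is not yet determined (e.g. several partitions of 5 into 3 parts exist). Let N = A − (0)·I. Computing rank(N^1) = 2, rank(N^2) = 1, rank(N^3) = 0; the number of blocks of size ≥ j is rank(N^{j−1}) − rank(N^j), giving [3, 1, 1]. So we have 1 block(s) of size 3, 2 block(s) of size 1 → block sizes [3, 1, 1]

Assembling the blocks gives a Jordan form
J =
  [0, 1, 0, 0, 0]
  [0, 0, 1, 0, 0]
  [0, 0, 0, 0, 0]
  [0, 0, 0, 0, 0]
  [0, 0, 0, 0, 0]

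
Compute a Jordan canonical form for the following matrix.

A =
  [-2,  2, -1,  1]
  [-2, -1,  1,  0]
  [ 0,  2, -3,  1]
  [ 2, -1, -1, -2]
J_3(-2) ⊕ J_1(-2)

The characteristic polynomial is
  det(x·I − A) = x^4 + 8*x^3 + 24*x^2 + 32*x + 16 = (x + 2)^4

Eigenvalues and multiplicities (the geometric multiplicity of λ is n − rank(A − λI), which equals the number of Jordan blocks for λ):
  λ = -2: algebraic multiplicity = 4, geometric multiplicity = 2

Determining the block sizes for each eigenvalue:
  λ = -2: with am = 4 and gm = 2, the partition is not yet determined (e.g. several partitions of 4 into 2 parts exist). Let N = A − (-2)·I. Computing rank(N^1) = 2, rank(N^2) = 1, rank(N^3) = 0; the number of blocks of size ≥ j is rank(N^{j−1}) − rank(N^j), giving [2, 1, 1]. So we have 1 block(s) of size 3, 1 block(s) of size 1 → block sizes [3, 1]

Assembling the blocks gives a Jordan form
J =
  [-2,  1,  0,  0]
  [ 0, -2,  1,  0]
  [ 0,  0, -2,  0]
  [ 0,  0,  0, -2]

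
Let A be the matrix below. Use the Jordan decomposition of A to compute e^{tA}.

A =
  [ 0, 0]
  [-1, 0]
e^{tA} =
  [1, 0]
  [-t, 1]

Strategy: write A = P · J · P⁻¹ where J is a Jordan canonical form, so e^{tA} = P · e^{tJ} · P⁻¹, and e^{tJ} can be computed block-by-block.

A has Jordan form
J =
  [0, 1]
  [0, 0]
(up to reordering of blocks).

Per-block formulas:
  For a 2×2 Jordan block J_2(0): exp(t · J_2(0)) = e^(0t)·(I + t·N), where N is the 2×2 nilpotent shift.

After assembling e^{tJ} and conjugating by P, we get:

e^{tA} =
  [1, 0]
  [-t, 1]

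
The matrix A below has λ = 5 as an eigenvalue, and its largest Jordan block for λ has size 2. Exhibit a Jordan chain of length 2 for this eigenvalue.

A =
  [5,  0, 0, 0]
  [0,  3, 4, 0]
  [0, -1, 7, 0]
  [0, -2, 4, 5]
A Jordan chain for λ = 5 of length 2:
v_1 = (0, -2, -1, -2)ᵀ
v_2 = (0, 1, 0, 0)ᵀ

Let N = A − (5)·I. We want v_2 with N^2 v_2 = 0 but N^1 v_2 ≠ 0; then v_{j-1} := N · v_j for j = 2, …, 2.

Pick v_2 = (0, 1, 0, 0)ᵀ.
Then v_1 = N · v_2 = (0, -2, -1, -2)ᵀ.

Sanity check: (A − (5)·I) v_1 = (0, 0, 0, 0)ᵀ = 0. ✓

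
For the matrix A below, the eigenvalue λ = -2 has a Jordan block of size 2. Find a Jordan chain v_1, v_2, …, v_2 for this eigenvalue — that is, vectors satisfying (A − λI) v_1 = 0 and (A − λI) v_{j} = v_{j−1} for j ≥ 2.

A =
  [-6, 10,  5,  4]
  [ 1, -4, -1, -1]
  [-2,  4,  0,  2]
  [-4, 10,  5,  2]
A Jordan chain for λ = -2 of length 2:
v_1 = (-4, 1, -2, -4)ᵀ
v_2 = (1, 0, 0, 0)ᵀ

Let N = A − (-2)·I. We want v_2 with N^2 v_2 = 0 but N^1 v_2 ≠ 0; then v_{j-1} := N · v_j for j = 2, …, 2.

Pick v_2 = (1, 0, 0, 0)ᵀ.
Then v_1 = N · v_2 = (-4, 1, -2, -4)ᵀ.

Sanity check: (A − (-2)·I) v_1 = (0, 0, 0, 0)ᵀ = 0. ✓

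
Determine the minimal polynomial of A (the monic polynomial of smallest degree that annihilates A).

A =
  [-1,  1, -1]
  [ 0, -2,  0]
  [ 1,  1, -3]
x^2 + 4*x + 4

The characteristic polynomial is χ_A(x) = (x + 2)^3, so the eigenvalues are known. The minimal polynomial is
  m_A(x) = Π_λ (x − λ)^{k_λ}
where k_λ is the size of the *largest* Jordan block for λ (equivalently, the smallest k with (A − λI)^k v = 0 for every generalised eigenvector v of λ).

  λ = -2: largest Jordan block has size 2, contributing (x + 2)^2

So m_A(x) = (x + 2)^2 = x^2 + 4*x + 4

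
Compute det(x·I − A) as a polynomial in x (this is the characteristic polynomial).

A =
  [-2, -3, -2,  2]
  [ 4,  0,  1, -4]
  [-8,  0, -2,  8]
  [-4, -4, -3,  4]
x^4

Expanding det(x·I − A) (e.g. by cofactor expansion or by noting that A is similar to its Jordan form J, which has the same characteristic polynomial as A) gives
  χ_A(x) = x^4
which factors as x^4. The eigenvalues (with algebraic multiplicities) are λ = 0 with multiplicity 4.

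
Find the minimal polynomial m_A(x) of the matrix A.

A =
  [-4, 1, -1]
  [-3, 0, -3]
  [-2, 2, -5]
x^2 + 6*x + 9

The characteristic polynomial is χ_A(x) = (x + 3)^3, so the eigenvalues are known. The minimal polynomial is
  m_A(x) = Π_λ (x − λ)^{k_λ}
where k_λ is the size of the *largest* Jordan block for λ (equivalently, the smallest k with (A − λI)^k v = 0 for every generalised eigenvector v of λ).

  λ = -3: largest Jordan block has size 2, contributing (x + 3)^2

So m_A(x) = (x + 3)^2 = x^2 + 6*x + 9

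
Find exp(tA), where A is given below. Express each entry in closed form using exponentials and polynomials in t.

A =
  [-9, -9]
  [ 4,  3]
e^{tA} =
  [-6*t*exp(-3*t) + exp(-3*t), -9*t*exp(-3*t)]
  [4*t*exp(-3*t), 6*t*exp(-3*t) + exp(-3*t)]

Strategy: write A = P · J · P⁻¹ where J is a Jordan canonical form, so e^{tA} = P · e^{tJ} · P⁻¹, and e^{tJ} can be computed block-by-block.

A has Jordan form
J =
  [-3,  1]
  [ 0, -3]
(up to reordering of blocks).

Per-block formulas:
  For a 2×2 Jordan block J_2(-3): exp(t · J_2(-3)) = e^(-3t)·(I + t·N), where N is the 2×2 nilpotent shift.

After assembling e^{tJ} and conjugating by P, we get:

e^{tA} =
  [-6*t*exp(-3*t) + exp(-3*t), -9*t*exp(-3*t)]
  [4*t*exp(-3*t), 6*t*exp(-3*t) + exp(-3*t)]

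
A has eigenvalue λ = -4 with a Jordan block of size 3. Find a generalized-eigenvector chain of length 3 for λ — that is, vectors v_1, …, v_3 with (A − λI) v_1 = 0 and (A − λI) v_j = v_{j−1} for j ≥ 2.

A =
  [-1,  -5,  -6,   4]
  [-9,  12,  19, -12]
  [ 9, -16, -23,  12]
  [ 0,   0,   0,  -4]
A Jordan chain for λ = -4 of length 3:
v_1 = (1, -3, 3, 0)ᵀ
v_2 = (-5, 16, -16, 0)ᵀ
v_3 = (0, 1, 0, 0)ᵀ

Let N = A − (-4)·I. We want v_3 with N^3 v_3 = 0 but N^2 v_3 ≠ 0; then v_{j-1} := N · v_j for j = 3, …, 2.

Pick v_3 = (0, 1, 0, 0)ᵀ.
Then v_2 = N · v_3 = (-5, 16, -16, 0)ᵀ.
Then v_1 = N · v_2 = (1, -3, 3, 0)ᵀ.

Sanity check: (A − (-4)·I) v_1 = (0, 0, 0, 0)ᵀ = 0. ✓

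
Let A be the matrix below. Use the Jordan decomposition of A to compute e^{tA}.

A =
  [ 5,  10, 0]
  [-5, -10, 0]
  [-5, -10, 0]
e^{tA} =
  [2 - exp(-5*t), 2 - 2*exp(-5*t), 0]
  [-1 + exp(-5*t), -1 + 2*exp(-5*t), 0]
  [-1 + exp(-5*t), -2 + 2*exp(-5*t), 1]

Strategy: write A = P · J · P⁻¹ where J is a Jordan canonical form, so e^{tA} = P · e^{tJ} · P⁻¹, and e^{tJ} can be computed block-by-block.

A has Jordan form
J =
  [-5, 0, 0]
  [ 0, 0, 0]
  [ 0, 0, 0]
(up to reordering of blocks).

Per-block formulas:
  For a 1×1 block at λ = 0: exp(t · [0]) = [e^(0t)].
  For a 1×1 block at λ = -5: exp(t · [-5]) = [e^(-5t)].

After assembling e^{tJ} and conjugating by P, we get:

e^{tA} =
  [2 - exp(-5*t), 2 - 2*exp(-5*t), 0]
  [-1 + exp(-5*t), -1 + 2*exp(-5*t), 0]
  [-1 + exp(-5*t), -2 + 2*exp(-5*t), 1]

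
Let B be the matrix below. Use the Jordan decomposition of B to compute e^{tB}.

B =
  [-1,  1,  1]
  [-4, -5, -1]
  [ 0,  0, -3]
e^{tB} =
  [2*t*exp(-3*t) + exp(-3*t), t*exp(-3*t), t^2*exp(-3*t)/2 + t*exp(-3*t)]
  [-4*t*exp(-3*t), -2*t*exp(-3*t) + exp(-3*t), -t^2*exp(-3*t) - t*exp(-3*t)]
  [0, 0, exp(-3*t)]

Strategy: write B = P · J · P⁻¹ where J is a Jordan canonical form, so e^{tB} = P · e^{tJ} · P⁻¹, and e^{tJ} can be computed block-by-block.

B has Jordan form
J =
  [-3,  1,  0]
  [ 0, -3,  1]
  [ 0,  0, -3]
(up to reordering of blocks).

Per-block formulas:
  For a 3×3 Jordan block J_3(-3): exp(t · J_3(-3)) = e^(-3t)·(I + t·N + (t^2/2)·N^2), where N is the 3×3 nilpotent shift.

After assembling e^{tJ} and conjugating by P, we get:

e^{tB} =
  [2*t*exp(-3*t) + exp(-3*t), t*exp(-3*t), t^2*exp(-3*t)/2 + t*exp(-3*t)]
  [-4*t*exp(-3*t), -2*t*exp(-3*t) + exp(-3*t), -t^2*exp(-3*t) - t*exp(-3*t)]
  [0, 0, exp(-3*t)]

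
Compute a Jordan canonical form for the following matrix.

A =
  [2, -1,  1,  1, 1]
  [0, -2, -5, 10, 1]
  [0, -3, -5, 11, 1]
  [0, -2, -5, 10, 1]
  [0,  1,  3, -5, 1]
J_2(0) ⊕ J_2(2) ⊕ J_1(2)

The characteristic polynomial is
  det(x·I − A) = x^5 - 6*x^4 + 12*x^3 - 8*x^2 = x^2*(x - 2)^3

Eigenvalues and multiplicities (the geometric multiplicity of λ is n − rank(A − λI), which equals the number of Jordan blocks for λ):
  λ = 0: algebraic multiplicity = 2, geometric multiplicity = 1
  λ = 2: algebraic multiplicity = 3, geometric multiplicity = 2

Determining the block sizes for each eigenvalue:
  λ = 0: one block (gm = 1), so the single block has size am = 2 → block sizes [2]
  λ = 2: 2 blocks summing to 3 forces exactly one block of size 2 and the rest size 1 → block sizes [2, 1]

Assembling the blocks gives a Jordan form
J =
  [0, 1, 0, 0, 0]
  [0, 0, 0, 0, 0]
  [0, 0, 2, 1, 0]
  [0, 0, 0, 2, 0]
  [0, 0, 0, 0, 2]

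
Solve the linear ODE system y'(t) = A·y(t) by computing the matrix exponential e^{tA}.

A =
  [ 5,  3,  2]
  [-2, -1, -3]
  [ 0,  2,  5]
e^{tA} =
  [-t^2*exp(3*t) + 2*t*exp(3*t) + exp(3*t), -t^2*exp(3*t) + 3*t*exp(3*t), -t^2*exp(3*t)/2 + 2*t*exp(3*t)]
  [2*t^2*exp(3*t) - 2*t*exp(3*t), 2*t^2*exp(3*t) - 4*t*exp(3*t) + exp(3*t), t^2*exp(3*t) - 3*t*exp(3*t)]
  [-2*t^2*exp(3*t), -2*t^2*exp(3*t) + 2*t*exp(3*t), -t^2*exp(3*t) + 2*t*exp(3*t) + exp(3*t)]

Strategy: write A = P · J · P⁻¹ where J is a Jordan canonical form, so e^{tA} = P · e^{tJ} · P⁻¹, and e^{tJ} can be computed block-by-block.

A has Jordan form
J =
  [3, 1, 0]
  [0, 3, 1]
  [0, 0, 3]
(up to reordering of blocks).

Per-block formulas:
  For a 3×3 Jordan block J_3(3): exp(t · J_3(3)) = e^(3t)·(I + t·N + (t^2/2)·N^2), where N is the 3×3 nilpotent shift.

After assembling e^{tJ} and conjugating by P, we get:

e^{tA} =
  [-t^2*exp(3*t) + 2*t*exp(3*t) + exp(3*t), -t^2*exp(3*t) + 3*t*exp(3*t), -t^2*exp(3*t)/2 + 2*t*exp(3*t)]
  [2*t^2*exp(3*t) - 2*t*exp(3*t), 2*t^2*exp(3*t) - 4*t*exp(3*t) + exp(3*t), t^2*exp(3*t) - 3*t*exp(3*t)]
  [-2*t^2*exp(3*t), -2*t^2*exp(3*t) + 2*t*exp(3*t), -t^2*exp(3*t) + 2*t*exp(3*t) + exp(3*t)]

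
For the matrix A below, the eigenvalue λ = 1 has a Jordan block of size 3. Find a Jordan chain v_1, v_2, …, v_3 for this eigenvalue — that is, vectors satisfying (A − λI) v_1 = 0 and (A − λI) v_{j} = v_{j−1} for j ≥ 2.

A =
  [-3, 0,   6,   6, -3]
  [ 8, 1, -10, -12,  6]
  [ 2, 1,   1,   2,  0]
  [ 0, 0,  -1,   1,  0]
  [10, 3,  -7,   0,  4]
A Jordan chain for λ = 1 of length 3:
v_1 = (-3, 8, 0, -1, 2)ᵀ
v_2 = (0, 0, 1, 0, 3)ᵀ
v_3 = (0, 1, 0, 0, 0)ᵀ

Let N = A − (1)·I. We want v_3 with N^3 v_3 = 0 but N^2 v_3 ≠ 0; then v_{j-1} := N · v_j for j = 3, …, 2.

Pick v_3 = (0, 1, 0, 0, 0)ᵀ.
Then v_2 = N · v_3 = (0, 0, 1, 0, 3)ᵀ.
Then v_1 = N · v_2 = (-3, 8, 0, -1, 2)ᵀ.

Sanity check: (A − (1)·I) v_1 = (0, 0, 0, 0, 0)ᵀ = 0. ✓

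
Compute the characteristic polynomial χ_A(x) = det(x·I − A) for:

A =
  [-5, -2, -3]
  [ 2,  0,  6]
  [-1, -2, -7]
x^3 + 12*x^2 + 48*x + 64

Expanding det(x·I − A) (e.g. by cofactor expansion or by noting that A is similar to its Jordan form J, which has the same characteristic polynomial as A) gives
  χ_A(x) = x^3 + 12*x^2 + 48*x + 64
which factors as (x + 4)^3. The eigenvalues (with algebraic multiplicities) are λ = -4 with multiplicity 3.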